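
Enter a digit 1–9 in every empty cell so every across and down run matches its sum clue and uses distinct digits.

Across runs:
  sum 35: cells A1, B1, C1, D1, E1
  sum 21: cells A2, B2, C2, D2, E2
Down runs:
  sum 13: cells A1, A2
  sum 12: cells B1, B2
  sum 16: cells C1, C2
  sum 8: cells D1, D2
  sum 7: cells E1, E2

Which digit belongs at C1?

9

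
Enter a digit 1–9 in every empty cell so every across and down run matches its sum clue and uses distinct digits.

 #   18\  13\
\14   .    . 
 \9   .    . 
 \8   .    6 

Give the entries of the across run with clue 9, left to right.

Given what's placed, R1C2 must be 5 to fit the 14 across and 13 down.
R2C2 = 13 − 11 = 2 completes the 13 down.
R3C1 = 8 − 6 = 2 completes the 8 across.
R1C1 = 14 − 5 = 9 completes the 14 across.
R2C1 = 9 − 2 = 7 completes the 9 across.

7, 2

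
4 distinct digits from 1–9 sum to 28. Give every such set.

{4,7,8,9}; {5,6,8,9}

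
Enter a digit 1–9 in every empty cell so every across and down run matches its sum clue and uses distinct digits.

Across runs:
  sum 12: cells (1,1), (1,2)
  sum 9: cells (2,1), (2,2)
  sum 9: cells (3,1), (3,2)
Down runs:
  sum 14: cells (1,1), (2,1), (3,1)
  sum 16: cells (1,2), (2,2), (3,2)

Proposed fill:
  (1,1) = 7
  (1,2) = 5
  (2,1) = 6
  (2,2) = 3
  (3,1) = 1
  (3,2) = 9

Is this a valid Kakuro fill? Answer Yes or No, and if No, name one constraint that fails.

No — the across run (3,1)–(3,2) sums to 10, not 9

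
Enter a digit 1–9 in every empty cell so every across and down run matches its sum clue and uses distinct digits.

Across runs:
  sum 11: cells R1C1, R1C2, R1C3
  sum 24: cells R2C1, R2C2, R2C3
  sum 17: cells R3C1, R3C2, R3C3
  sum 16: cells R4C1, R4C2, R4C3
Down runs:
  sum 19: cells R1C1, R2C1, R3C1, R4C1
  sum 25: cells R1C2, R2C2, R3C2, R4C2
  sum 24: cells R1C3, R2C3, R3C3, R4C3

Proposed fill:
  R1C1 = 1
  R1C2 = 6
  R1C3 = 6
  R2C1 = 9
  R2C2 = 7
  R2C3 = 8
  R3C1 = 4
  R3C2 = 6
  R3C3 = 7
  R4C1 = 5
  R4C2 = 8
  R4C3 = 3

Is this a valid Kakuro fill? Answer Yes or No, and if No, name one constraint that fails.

No — the down run R1C2–R4C2 sums to 27, not 25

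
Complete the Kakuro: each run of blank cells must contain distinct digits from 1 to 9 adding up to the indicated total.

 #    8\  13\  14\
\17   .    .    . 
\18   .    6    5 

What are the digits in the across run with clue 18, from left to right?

R1C2 = 13 − 6 = 7 completes the 13 down.
R1C3 = 14 − 5 = 9 completes the 14 down.
R2C1 = 18 − 11 = 7 completes the 18 across.
R1C1 = 17 − 16 = 1 completes the 17 across.

7 6 5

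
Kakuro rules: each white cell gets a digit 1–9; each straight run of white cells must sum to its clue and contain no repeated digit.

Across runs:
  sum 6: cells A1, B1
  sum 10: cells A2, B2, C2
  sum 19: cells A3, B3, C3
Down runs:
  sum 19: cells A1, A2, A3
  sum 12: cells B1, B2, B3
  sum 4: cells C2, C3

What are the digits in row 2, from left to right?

4 in 2 cells must be {1,3}.
Only 3 fits C3 under both its across sum 19 and down sum 4.
C2 = 4 − 3 = 1 completes the 4 down.
Nothing is forced directly, so branch on A3, whose candidates are 7 or 9. If A3 = 7: that forces A1 = 4, B1 = 2, after which A2 would have to be in {2,3,4,5,6,7} for the 10 across but in {8} for the 19 down — contradiction. So A3 = 9.
B3 = 19 − 12 = 7 completes the 19 across.
No cell is forced outright now. A1 can only be 2 or 4 (the digits allowed by both its 6 across and its 19 down). If A1 = 2: that forces B1 = 4, after which A2 would have to be in {2,3,4,5,6,7} for the 10 across but in {8} for the 19 down — contradiction. So A1 = 4.
B1 = 6 − 4 = 2 completes the 6 across.
A2 = 19 − 13 = 6 completes the 19 down.
B2 = 10 − 7 = 3 completes the 10 across.

6 3 1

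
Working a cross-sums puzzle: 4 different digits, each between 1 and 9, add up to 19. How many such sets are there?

11

4 distinct digits from 1–9 sum between 10 and 30.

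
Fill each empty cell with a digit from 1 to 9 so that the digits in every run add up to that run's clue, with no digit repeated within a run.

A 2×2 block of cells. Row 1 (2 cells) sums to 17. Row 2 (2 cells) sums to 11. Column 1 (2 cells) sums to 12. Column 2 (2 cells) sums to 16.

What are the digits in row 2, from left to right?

4 7

17 in 2 cells must be {8,9}; 16 in 2 cells must be {7,9}.
The 17 across and the 16 down share only 9, so (1,2) = 9.
(2,2) = 16 − 9 = 7 completes the 16 down.
(1,1) = 17 − 9 = 8 completes the 17 across.
(2,1) = 11 − 7 = 4 completes the 11 across.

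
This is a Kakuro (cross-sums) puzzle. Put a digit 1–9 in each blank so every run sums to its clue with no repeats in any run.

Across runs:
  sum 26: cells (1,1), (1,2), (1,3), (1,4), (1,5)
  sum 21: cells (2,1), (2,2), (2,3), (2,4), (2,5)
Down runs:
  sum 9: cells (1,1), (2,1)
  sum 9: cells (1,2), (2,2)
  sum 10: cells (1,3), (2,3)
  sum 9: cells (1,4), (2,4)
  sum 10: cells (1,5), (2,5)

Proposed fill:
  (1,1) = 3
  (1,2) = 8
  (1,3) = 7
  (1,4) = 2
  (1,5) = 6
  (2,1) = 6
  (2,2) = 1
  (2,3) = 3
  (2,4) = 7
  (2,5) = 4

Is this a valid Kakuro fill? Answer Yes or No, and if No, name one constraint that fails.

Yes

Across: 3+8+7+2+6=26; 6+1+3+7+4=21. Down: 3+6=9; 8+1=9; 7+3=10; 2+7=9; 6+4=10. No digit repeats within any run.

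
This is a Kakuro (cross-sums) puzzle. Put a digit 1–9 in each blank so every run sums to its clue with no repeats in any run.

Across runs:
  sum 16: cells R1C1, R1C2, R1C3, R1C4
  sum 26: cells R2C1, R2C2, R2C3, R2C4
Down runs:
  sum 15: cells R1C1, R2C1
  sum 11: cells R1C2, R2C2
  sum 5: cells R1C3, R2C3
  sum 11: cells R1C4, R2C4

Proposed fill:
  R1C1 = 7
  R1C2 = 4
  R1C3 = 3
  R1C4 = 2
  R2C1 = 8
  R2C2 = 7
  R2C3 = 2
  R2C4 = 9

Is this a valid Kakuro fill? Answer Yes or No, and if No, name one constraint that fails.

Across: 7+4+3+2=16; 8+7+2+9=26. Down: 7+8=15; 4+7=11; 3+2=5; 2+9=11. No digit repeats within any run.

Yes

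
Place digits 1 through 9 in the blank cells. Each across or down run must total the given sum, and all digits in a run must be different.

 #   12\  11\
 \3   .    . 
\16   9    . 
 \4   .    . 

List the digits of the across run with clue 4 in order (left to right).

1 3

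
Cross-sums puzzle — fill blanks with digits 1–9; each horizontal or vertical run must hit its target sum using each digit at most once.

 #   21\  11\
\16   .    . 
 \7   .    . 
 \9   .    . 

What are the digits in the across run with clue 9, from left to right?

16 in 2 cells must be {7,9}.
The 16 across and the 11 down share only 7, so R1C2 = 7.
R1C1 = 16 − 7 = 9 completes the 16 across.
Nothing is forced directly, so branch on R2C1, whose candidates are 4 or 5. If R2C1 = 5: then R2C2 would have to be in {2} for the 7 across but in {1,3} for the 11 down — contradiction. So R2C1 = 4.
R2C2 = 7 − 4 = 3 completes the 7 across.
R3C1 = 21 − 13 = 8 completes the 21 down.
R3C2 = 9 − 8 = 1 completes the 9 across.

8, 1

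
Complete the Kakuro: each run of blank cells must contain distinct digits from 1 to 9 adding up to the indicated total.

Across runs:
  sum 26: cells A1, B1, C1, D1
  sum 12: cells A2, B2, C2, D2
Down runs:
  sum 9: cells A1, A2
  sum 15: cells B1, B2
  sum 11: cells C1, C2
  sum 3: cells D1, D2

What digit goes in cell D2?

1

3 in 2 cells must be {1,2}.
Only 2 fits D1 under both its across sum 26 and down sum 3.
The 12 across and the 15 down share only 6, so B2 = 6.
D2 = 3 − 2 = 1 completes the 3 down.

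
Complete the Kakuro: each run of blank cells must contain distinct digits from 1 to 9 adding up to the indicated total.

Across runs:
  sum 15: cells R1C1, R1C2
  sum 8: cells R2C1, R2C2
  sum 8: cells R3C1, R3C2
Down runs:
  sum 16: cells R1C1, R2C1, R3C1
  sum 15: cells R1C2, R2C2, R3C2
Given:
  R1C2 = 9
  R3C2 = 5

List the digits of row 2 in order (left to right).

R1C1 = 15 − 9 = 6 completes the 15 across.
R2C2 = 15 − 14 = 1 completes the 15 down.
R3C1 = 8 − 5 = 3 completes the 8 across.
R2C1 = 8 − 1 = 7 completes the 8 across.

7 1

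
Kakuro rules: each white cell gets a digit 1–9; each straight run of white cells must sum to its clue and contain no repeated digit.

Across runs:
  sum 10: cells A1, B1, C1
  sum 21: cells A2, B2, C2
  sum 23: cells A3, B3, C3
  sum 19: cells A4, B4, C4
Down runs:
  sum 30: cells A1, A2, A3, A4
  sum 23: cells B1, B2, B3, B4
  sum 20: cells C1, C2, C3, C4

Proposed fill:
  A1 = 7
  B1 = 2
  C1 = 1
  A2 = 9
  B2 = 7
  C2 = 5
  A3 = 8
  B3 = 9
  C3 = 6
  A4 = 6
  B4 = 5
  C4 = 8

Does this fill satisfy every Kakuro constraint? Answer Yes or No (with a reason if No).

Across: 7+2+1=10; 9+7+5=21; 8+9+6=23; 6+5+8=19. Down: 7+9+8+6=30; 2+7+9+5=23; 1+5+6+8=20. No digit repeats within any run.

Yes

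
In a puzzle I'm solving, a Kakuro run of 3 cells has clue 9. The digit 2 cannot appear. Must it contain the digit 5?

The only way to make 9 from 3 distinct digits under that restriction is {1,3,5}, which contains 5.

Yes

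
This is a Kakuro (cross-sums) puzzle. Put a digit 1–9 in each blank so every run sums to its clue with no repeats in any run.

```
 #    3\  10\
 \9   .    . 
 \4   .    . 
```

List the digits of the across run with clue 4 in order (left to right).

1, 3

4 in 2 cells must be {1,3}; 3 in 2 cells must be {1,2}.
The 4 across and the 3 down share only 1, so R2C1 = 1.
R2C2 = 4 − 1 = 3 completes the 4 across.
R1C1 = 3 − 1 = 2 completes the 3 down.
R1C2 = 9 − 2 = 7 completes the 9 across.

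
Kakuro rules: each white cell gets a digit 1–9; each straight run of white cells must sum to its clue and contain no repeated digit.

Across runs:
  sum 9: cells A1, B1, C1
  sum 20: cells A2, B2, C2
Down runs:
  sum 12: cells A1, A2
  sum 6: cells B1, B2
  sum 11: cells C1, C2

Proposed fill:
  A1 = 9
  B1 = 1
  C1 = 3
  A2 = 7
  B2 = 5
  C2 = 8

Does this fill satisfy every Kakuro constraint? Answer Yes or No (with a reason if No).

No — the down run A1–A2 sums to 16, not 12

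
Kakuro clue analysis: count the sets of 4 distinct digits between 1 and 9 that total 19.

11

4 distinct digits from 1–9 sum between 10 and 30.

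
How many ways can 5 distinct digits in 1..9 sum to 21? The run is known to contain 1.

7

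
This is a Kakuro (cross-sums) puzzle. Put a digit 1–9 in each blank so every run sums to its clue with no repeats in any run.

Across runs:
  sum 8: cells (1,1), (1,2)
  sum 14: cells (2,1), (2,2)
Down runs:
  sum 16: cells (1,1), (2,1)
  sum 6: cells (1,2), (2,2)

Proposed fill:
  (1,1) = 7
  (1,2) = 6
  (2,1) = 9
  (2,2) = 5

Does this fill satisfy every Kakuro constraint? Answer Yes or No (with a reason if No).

No — the across run (1,1)–(1,2) sums to 13, not 8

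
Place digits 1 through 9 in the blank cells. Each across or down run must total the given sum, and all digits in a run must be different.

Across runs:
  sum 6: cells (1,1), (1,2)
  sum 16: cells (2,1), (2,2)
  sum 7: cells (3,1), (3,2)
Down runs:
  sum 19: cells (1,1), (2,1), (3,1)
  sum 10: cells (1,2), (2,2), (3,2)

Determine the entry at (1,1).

16 in 2 cells must be {7,9}.
The 16 across and the 10 down share only 7, so (2,2) = 7.
(2,1) = 16 − 7 = 9 completes the 16 across.
Nothing is forced directly, so branch on (1,1), whose candidates are 2 or 4. If (1,1) = 2: then (1,2) would have to be in {4} for the 6 across but in {1,2} for the 10 down — contradiction. So (1,1) = 4.
(1,2) = 6 − 4 = 2 completes the 6 across.
(3,1) = 19 − 13 = 6 completes the 19 down.
(3,2) = 7 − 6 = 1 completes the 7 across.

4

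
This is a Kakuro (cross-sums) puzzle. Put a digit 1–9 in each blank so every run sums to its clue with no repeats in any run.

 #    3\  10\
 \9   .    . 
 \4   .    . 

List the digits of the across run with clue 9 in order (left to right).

4 in 2 cells must be {1,3}; 3 in 2 cells must be {1,2}.
The 4 across and the 3 down share only 1, so R2C1 = 1.
R2C2 = 4 − 1 = 3 completes the 4 across.
R1C1 = 3 − 1 = 2 completes the 3 down.
R1C2 = 9 − 2 = 7 completes the 9 across.

2 7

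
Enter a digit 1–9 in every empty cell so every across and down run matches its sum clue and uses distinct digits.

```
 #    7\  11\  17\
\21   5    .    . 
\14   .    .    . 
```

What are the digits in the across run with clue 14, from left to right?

17 in 2 cells must be {8,9}.
Given what's placed, R1C3 must be 9 to fit the 21 across and 17 down.
R2C1 = 7 − 5 = 2 completes the 7 down.
R2C3 = 17 − 9 = 8 completes the 17 down.
R1C2 = 21 − 14 = 7 completes the 21 across.
R2C2 = 14 − 10 = 4 completes the 14 across.

2, 4, 8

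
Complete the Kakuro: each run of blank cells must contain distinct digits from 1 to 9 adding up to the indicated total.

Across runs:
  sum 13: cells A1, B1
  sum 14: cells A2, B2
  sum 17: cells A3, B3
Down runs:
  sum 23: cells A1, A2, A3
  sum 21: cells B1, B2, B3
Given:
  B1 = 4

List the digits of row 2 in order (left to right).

6 8

17 in 2 cells must be {8,9}; 23 in 3 cells must be {6,8,9}.
A1 = 13 − 4 = 9 completes the 13 across.
Given what's placed, A3 must be 8 to fit the 17 across and 23 down.
B3 = 17 − 8 = 9 completes the 17 across.
A2 = 23 − 17 = 6 completes the 23 down.
B2 = 14 − 6 = 8 completes the 14 across.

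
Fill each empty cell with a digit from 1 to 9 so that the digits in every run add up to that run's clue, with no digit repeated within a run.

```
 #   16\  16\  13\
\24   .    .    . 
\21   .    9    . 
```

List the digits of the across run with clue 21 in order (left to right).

7 9 5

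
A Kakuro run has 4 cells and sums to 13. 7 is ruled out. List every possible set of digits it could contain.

{1,2,4,6}; {1,3,4,5}

4 distinct digits from 1–9 sum between 10 and 30.
Dropping sets that contain 7.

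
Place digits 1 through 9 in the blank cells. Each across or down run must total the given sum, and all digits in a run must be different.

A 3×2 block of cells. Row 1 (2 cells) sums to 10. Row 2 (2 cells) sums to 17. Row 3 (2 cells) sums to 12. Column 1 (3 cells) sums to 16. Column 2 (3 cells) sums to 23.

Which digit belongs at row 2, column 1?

17 in 2 cells must be {8,9}; 23 in 3 cells must be {6,8,9}.
Nothing is forced directly, so branch on (2,1), whose candidates are 8 or 9. If (2,1) = 8: that forces (2,2) = 9, (3,2) = 8, (1,2) = 6, after which (3,1) would have to be in {4} for the 12 across but in {1,2,3,5,6,7} for the 16 down — contradiction. So (2,1) = 9.
(2,2) = 17 − 9 = 8 completes the 17 across.
Given what's placed, (3,2) must be 9 to fit the 12 across and 23 down.
(1,2) = 23 − 17 = 6 completes the 23 down.
(3,1) = 12 − 9 = 3 completes the 12 across.
(1,1) = 10 − 6 = 4 completes the 10 across.

9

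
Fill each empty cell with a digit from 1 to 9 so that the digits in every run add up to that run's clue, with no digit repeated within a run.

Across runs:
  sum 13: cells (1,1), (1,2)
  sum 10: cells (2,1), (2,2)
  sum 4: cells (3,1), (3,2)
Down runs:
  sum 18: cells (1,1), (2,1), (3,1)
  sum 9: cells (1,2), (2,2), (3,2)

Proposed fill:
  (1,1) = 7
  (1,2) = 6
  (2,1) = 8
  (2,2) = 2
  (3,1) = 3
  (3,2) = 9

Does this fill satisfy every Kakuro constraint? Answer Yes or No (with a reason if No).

No — the across run (3,1)–(3,2) sums to 12, not 4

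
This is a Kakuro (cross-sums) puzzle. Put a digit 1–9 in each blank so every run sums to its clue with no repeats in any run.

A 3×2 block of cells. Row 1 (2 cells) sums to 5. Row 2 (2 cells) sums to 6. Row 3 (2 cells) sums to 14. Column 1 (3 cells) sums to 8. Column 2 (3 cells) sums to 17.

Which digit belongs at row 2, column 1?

The 14 across and the 8 down share only 5, so (3,1) = 5.
(3,2) = 14 − 5 = 9 completes the 14 across.
Nothing is forced directly, so branch on (1,1), whose candidates are 1 or 2. If (1,1) = 1: then (1,2) would have to be in {4} for the 5 across but in {1,2,3,5,6,7} for the 17 down — contradiction. So (1,1) = 2.
(1,2) = 5 − 2 = 3 completes the 5 across.
(2,1) = 8 − 7 = 1 completes the 8 down.
(2,2) = 6 − 1 = 5 completes the 6 across.

1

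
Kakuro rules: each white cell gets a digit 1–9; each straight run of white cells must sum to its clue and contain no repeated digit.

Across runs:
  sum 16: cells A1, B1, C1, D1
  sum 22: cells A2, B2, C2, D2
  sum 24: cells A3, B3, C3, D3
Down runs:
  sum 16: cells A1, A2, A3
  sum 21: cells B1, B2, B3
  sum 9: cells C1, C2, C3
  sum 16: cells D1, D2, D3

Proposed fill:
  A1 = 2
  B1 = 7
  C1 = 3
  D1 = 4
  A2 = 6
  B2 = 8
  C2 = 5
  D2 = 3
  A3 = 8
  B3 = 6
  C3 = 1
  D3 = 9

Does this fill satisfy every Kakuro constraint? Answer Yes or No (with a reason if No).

Yes

Across: 2+7+3+4=16; 6+8+5+3=22; 8+6+1+9=24. Down: 2+6+8=16; 7+8+6=21; 3+5+1=9; 4+3+9=16. No digit repeats within any run.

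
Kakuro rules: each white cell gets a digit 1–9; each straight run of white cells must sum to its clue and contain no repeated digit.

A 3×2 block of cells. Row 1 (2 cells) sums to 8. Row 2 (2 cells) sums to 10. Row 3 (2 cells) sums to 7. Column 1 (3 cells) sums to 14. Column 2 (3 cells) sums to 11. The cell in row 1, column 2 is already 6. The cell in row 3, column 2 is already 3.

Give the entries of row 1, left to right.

(1,1) = 8 − 6 = 2 completes the 8 across.
(2,2) = 11 − 9 = 2 completes the 11 down.
(3,1) = 7 − 3 = 4 completes the 7 across.
(2,1) = 10 − 2 = 8 completes the 10 across.

2, 6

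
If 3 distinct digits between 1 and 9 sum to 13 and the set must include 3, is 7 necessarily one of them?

No

Counterexample: {1,3,9} sums to 13 under that restriction without using 7.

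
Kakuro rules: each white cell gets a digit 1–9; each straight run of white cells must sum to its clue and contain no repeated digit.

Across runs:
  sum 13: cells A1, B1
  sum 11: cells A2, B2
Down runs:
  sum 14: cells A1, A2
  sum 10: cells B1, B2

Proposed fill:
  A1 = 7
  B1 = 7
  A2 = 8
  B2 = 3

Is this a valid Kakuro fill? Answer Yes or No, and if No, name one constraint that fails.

No — the across run A1–B1 sums to 14, not 13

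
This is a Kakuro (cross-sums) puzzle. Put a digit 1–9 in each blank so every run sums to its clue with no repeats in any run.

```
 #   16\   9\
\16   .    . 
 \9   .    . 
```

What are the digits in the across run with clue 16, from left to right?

16 in 2 cells must be {7,9}.
The 16 across and the 9 down share only 7, so R1C2 = 7.
The 9 across and the 16 down share only 7, so R2C1 = 7.
R2C2 = 9 − 7 = 2 completes the 9 across.
R1C1 = 16 − 7 = 9 completes the 16 across.

9 7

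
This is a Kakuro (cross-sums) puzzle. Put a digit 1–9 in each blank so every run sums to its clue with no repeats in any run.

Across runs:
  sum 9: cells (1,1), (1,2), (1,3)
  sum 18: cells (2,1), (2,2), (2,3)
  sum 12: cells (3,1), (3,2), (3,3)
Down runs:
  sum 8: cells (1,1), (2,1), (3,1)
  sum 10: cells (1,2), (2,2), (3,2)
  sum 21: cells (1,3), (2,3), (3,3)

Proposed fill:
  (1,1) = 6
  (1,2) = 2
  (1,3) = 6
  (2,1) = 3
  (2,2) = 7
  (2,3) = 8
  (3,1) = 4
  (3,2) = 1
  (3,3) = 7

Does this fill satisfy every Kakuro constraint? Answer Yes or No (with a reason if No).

No — the down run (1,1)–(3,1) sums to 13, not 8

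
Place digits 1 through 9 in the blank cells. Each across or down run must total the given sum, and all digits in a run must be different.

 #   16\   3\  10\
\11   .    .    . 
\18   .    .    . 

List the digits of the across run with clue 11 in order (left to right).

7 1 3

16 in 2 cells must be {7,9}; 3 in 2 cells must be {1,2}.
The 11 across and the 16 down share only 7, so R1C1 = 7.
Given what's placed, R1C2 must be 1 to fit the 11 across and 3 down.
R1C3 = 11 − 8 = 3 completes the 11 across.
R2C1 = 16 − 7 = 9 completes the 16 down.
R2C2 = 3 − 1 = 2 completes the 3 down.
R2C3 = 18 − 11 = 7 completes the 18 across.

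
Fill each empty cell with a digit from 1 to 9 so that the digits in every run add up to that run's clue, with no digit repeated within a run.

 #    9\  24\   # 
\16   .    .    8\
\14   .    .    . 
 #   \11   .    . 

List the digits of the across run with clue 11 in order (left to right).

8 3

16 in 2 cells must be {7,9}; 24 in 3 cells must be {7,8,9}.
The 16 across and the 9 down share only 7, so R1C1 = 7.
R1C2 = 16 − 7 = 9 completes the 16 across.
R2C1 = 9 − 7 = 2 completes the 9 down.
No cell is forced outright now. R2C2 can only be 7 or 8 (the digits allowed by both its 14 across and its 24 down). If R2C2 = 8: then R2C3 would have to be in {4} for the 14 across but in {1,2,3,5,6,7} for the 8 down — contradiction. So R2C2 = 7.
R2C3 = 14 − 9 = 5 completes the 14 across.
R3C2 = 24 − 16 = 8 completes the 24 down.
R3C3 = 11 − 8 = 3 completes the 11 across.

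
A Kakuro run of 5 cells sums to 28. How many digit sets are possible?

9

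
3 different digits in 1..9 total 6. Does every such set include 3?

The only way to make 6 from 3 distinct digits is {1,2,3}, which contains 3.

Yes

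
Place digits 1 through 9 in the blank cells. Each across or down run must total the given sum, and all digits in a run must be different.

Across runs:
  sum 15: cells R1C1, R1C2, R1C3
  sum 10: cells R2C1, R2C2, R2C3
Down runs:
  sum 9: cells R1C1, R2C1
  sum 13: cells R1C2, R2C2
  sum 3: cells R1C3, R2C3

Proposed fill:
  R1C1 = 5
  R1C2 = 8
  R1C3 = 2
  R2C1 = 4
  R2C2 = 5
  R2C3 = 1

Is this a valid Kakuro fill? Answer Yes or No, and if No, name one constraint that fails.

Yes

Across: 5+8+2=15; 4+5+1=10. Down: 5+4=9; 8+5=13; 2+1=3. No digit repeats within any run.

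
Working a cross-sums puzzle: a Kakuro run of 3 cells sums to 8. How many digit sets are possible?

2

3 distinct digits from 1–9 sum between 6 and 24.
Enumerating: {1,2,5}, {1,3,4}.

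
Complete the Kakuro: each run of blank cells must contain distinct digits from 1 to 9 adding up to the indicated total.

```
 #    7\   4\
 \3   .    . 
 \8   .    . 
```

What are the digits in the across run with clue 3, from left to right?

2 1

3 in 2 cells must be {1,2}; 4 in 2 cells must be {1,3}.
The 3 across and the 4 down share only 1, so R1C2 = 1.
R2C2 = 4 − 1 = 3 completes the 4 down.
R1C1 = 3 − 1 = 2 completes the 3 across.
R2C1 = 8 − 3 = 5 completes the 8 across.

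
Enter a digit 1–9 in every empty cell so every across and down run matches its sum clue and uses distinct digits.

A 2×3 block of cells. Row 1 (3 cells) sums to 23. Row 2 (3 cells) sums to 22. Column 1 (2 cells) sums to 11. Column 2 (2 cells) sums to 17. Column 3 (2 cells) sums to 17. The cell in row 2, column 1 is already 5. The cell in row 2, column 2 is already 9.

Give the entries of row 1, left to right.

23 in 3 cells must be {6,8,9}; 17 in 2 cells must be {8,9}.
(1,1) = 11 − 5 = 6 completes the 11 down.
(1,2) = 17 − 9 = 8 completes the 17 down.
(1,3) = 23 − 14 = 9 completes the 23 across.
(2,3) = 22 − 14 = 8 completes the 22 across.

6 8 9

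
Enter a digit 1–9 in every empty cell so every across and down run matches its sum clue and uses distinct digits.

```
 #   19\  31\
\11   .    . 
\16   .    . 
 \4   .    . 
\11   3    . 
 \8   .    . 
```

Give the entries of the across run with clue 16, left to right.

7 9

16 in 2 cells must be {7,9}; 4 in 2 cells must be {1,3}.
R3C1 = 1: the only remaining digit allowed by both the 4 across and the 19 down.
R3C2 = 4 − 1 = 3 completes the 4 across.
R4C2 = 11 − 3 = 8 completes the 11 across.
No cell is forced outright now. R2C1 can only be 7 or 9 (the digits allowed by both its 16 across and its 19 down). If R2C1 = 9: that forces R2C2 = 7, R5C1 = 2, after which R5C2 would have to be in {6} for the 8 across but in {4,9} for the 31 down — contradiction. So R2C1 = 7.
R2C2 = 16 − 7 = 9 completes the 16 across.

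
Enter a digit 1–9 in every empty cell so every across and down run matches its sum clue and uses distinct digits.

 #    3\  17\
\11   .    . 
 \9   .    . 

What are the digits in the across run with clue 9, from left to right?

1, 8

3 in 2 cells must be {1,2}; 17 in 2 cells must be {8,9}.
The 11 across and the 3 down share only 2, so R1C1 = 2.
R1C2 = 11 − 2 = 9 completes the 11 across.
R2C1 = 3 − 2 = 1 completes the 3 down.
R2C2 = 9 − 1 = 8 completes the 9 across.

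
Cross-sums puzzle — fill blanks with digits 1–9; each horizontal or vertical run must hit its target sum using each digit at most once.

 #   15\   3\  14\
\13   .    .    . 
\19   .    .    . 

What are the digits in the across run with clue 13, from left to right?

7, 1, 5

3 in 2 cells must be {1,2}.
The 19 across and the 3 down share only 2, so R2C2 = 2.
R1C2 = 3 − 2 = 1 completes the 3 down.
Nothing is forced directly, so branch on R2C1, whose candidates are 8 or 9. If R2C1 = 9: then R1C1 would have to be in {3,4,5,7,8,9} for the 13 across but in {6} for the 15 down — contradiction. So R2C1 = 8.
R1C1 = 15 − 8 = 7 completes the 15 down.
R1C3 = 13 − 8 = 5 completes the 13 across.
R2C3 = 19 − 10 = 9 completes the 19 across.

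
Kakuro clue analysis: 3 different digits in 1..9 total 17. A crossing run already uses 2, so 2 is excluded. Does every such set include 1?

No

Counterexample: {3,5,9} sums to 17 under that restriction without using 1.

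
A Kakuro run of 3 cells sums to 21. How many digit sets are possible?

3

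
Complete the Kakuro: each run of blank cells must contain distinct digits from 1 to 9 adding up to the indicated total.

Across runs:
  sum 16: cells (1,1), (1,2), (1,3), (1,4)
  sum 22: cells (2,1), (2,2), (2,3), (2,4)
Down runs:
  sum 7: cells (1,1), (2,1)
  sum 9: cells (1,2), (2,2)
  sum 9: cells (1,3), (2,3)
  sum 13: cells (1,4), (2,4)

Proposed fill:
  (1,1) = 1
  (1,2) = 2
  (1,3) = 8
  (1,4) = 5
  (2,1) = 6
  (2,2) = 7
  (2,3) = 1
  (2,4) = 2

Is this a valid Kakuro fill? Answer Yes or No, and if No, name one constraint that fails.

No — the across run (2,1)–(2,4) sums to 16, not 22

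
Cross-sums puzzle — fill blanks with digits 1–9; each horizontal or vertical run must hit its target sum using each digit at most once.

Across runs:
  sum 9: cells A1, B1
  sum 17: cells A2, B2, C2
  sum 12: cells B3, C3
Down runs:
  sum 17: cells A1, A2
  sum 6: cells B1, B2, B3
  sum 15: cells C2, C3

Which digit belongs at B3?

3

17 in 2 cells must be {8,9}; 6 in 3 cells must be {1,2,3}.
The 9 across and the 17 down share only 8, so A1 = 8.
B1 = 9 − 8 = 1 completes the 9 across.
A2 = 17 − 8 = 9 completes the 17 down.
B3 = 3: the only remaining digit allowed by both the 12 across and the 6 down.
C3 = 12 − 3 = 9 completes the 12 across.
B2 = 6 − 4 = 2 completes the 6 down.
C2 = 17 − 11 = 6 completes the 17 across.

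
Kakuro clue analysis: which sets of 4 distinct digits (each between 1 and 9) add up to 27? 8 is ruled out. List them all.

4 distinct digits from 1–9 sum between 10 and 30.
Dropping sets that contain 8.
Only one set works: {5,6,7,9}.

{5,6,7,9}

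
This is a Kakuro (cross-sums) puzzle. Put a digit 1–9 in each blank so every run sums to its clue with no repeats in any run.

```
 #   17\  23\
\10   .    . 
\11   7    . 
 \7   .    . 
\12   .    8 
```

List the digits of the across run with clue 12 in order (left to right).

4 8

R2C2 = 11 − 7 = 4 completes the 11 across.
R4C1 = 12 − 8 = 4 completes the 12 across.
R1C1 = 1: the only remaining digit allowed by both the 10 across and the 17 down.
R1C2 = 10 − 1 = 9 completes the 10 across.
R3C1 = 17 − 12 = 5 completes the 17 down.
R3C2 = 7 − 5 = 2 completes the 7 across.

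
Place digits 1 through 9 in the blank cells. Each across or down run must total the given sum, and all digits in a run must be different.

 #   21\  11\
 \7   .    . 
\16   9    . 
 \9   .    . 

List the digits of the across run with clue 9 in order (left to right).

8 1

16 in 2 cells must be {7,9}.
R2C2 = 16 − 9 = 7 completes the 16 across.
Nothing is forced directly, so branch on R1C1, whose candidates are 4 or 5. If R1C1 = 5: then R1C2 would have to be in {2} for the 7 across but in {1,3} for the 11 down — contradiction. So R1C1 = 4.
R1C2 = 7 − 4 = 3 completes the 7 across.
R3C1 = 21 − 13 = 8 completes the 21 down.
R3C2 = 9 − 8 = 1 completes the 9 across.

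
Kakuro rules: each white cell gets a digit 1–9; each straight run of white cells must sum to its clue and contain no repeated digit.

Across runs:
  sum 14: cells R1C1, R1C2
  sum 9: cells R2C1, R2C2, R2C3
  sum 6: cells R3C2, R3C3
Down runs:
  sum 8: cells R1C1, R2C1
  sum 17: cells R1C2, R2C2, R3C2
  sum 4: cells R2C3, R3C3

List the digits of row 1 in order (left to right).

6 8

4 in 2 cells must be {1,3}.
The 6 across and the 4 down share only 1, so R3C3 = 1.
R2C3 = 4 − 1 = 3 completes the 4 down.
R3C2 = 6 − 1 = 5 completes the 6 across.
R2C2 = 4: the only remaining digit allowed by both the 9 across and the 17 down.
R1C2 = 17 − 9 = 8 completes the 17 down.
R2C1 = 9 − 7 = 2 completes the 9 across.
R1C1 = 14 − 8 = 6 completes the 14 across.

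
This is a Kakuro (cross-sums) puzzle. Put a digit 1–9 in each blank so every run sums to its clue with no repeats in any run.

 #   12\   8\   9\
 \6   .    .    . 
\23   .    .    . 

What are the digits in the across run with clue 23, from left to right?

6 in 3 cells must be {1,2,3}; 23 in 3 cells must be {6,8,9}.
The 6 across and the 12 down share only 3, so R1C1 = 3.
R2C1 = 12 − 3 = 9 completes the 12 down.
Given what's placed, R2C2 must be 6 to fit the 23 across and 8 down.
R2C3 = 23 − 15 = 8 completes the 23 across.
R1C2 = 8 − 6 = 2 completes the 8 down.
R1C3 = 6 − 5 = 1 completes the 6 across.

9, 6, 8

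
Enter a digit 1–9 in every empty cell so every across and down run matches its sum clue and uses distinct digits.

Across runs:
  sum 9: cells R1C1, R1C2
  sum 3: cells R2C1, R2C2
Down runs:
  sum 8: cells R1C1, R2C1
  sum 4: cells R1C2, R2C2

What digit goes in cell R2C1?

2

3 in 2 cells must be {1,2}; 4 in 2 cells must be {1,3}.
The 3 across and the 4 down share only 1, so R2C2 = 1.
R1C2 = 4 − 1 = 3 completes the 4 down.
R2C1 = 3 − 1 = 2 completes the 3 across.
R1C1 = 9 − 3 = 6 completes the 9 across.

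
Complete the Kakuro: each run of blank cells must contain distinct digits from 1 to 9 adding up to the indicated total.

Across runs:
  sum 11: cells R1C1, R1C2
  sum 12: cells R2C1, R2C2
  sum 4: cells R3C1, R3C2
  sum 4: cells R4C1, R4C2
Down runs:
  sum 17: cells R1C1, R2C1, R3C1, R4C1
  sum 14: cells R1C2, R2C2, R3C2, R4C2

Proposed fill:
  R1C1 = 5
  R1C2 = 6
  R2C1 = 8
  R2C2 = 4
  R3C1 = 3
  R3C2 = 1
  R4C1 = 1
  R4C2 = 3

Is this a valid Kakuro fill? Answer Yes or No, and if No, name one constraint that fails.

Across: 5+6=11; 8+4=12; 3+1=4; 1+3=4. Down: 5+8+3+1=17; 6+4+1+3=14. No digit repeats within any run.

Yes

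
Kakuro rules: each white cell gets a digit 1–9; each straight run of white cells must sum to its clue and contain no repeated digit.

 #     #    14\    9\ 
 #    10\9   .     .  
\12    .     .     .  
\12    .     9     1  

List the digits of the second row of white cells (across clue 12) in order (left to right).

R3C1 = 12 − 10 = 2 completes the 12 across.
R2C1 = 10 − 2 = 8 completes the 10 down.
R2C3 = 3: the only remaining digit allowed by both the 12 across and the 9 down.
R1C3 = 9 − 4 = 5 completes the 9 down.
R2C2 = 12 − 11 = 1 completes the 12 across.
R1C2 = 9 − 5 = 4 completes the 9 across.

8, 1, 3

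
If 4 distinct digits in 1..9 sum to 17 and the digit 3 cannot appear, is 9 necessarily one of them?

Counterexample: {1,2,6,8} sums to 17 under that restriction without using 9.

No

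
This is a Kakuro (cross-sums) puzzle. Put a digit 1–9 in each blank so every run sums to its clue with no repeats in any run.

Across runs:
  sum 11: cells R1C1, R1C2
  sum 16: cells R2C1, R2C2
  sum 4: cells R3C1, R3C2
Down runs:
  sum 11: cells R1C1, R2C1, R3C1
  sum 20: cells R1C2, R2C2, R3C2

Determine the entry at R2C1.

16 in 2 cells must be {7,9}; 4 in 2 cells must be {1,3}.
The 16 across and the 11 down share only 7, so R2C1 = 7.
R2C2 = 16 − 7 = 9 completes the 16 across.
Given what's placed, R3C2 must be 3 to fit the 4 across and 20 down.
R1C1 = 3: the only remaining digit allowed by both the 11 across and the 11 down.
R1C2 = 11 − 3 = 8 completes the 11 across.
R3C1 = 4 − 3 = 1 completes the 4 across.

7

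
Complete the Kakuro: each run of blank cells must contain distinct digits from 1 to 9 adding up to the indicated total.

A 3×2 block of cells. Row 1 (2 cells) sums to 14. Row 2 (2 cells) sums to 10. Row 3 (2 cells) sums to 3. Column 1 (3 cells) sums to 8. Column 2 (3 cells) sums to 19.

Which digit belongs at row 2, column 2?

3 in 2 cells must be {1,2}.
The 14 across and the 8 down share only 5, so (1,1) = 5.
(1,2) = 14 − 5 = 9 completes the 14 across.
Given what's placed, (3,2) must be 2 to fit the 3 across and 19 down.
(2,2) = 19 − 11 = 8 completes the 19 down.
(3,1) = 3 − 2 = 1 completes the 3 across.
(2,1) = 10 − 8 = 2 completes the 10 across.

8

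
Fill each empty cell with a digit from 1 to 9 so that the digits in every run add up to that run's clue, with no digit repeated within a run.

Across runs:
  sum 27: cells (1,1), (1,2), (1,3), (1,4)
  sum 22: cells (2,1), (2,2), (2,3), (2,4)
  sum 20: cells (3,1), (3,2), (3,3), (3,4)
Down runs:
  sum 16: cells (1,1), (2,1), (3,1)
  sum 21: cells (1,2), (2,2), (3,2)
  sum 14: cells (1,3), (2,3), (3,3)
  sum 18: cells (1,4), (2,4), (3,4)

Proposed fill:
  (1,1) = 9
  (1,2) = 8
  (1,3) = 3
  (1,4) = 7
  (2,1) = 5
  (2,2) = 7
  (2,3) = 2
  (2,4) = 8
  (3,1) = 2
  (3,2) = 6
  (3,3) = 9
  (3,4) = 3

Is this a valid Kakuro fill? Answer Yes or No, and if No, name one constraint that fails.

Yes

Across: 9+8+3+7=27; 5+7+2+8=22; 2+6+9+3=20. Down: 9+5+2=16; 8+7+6=21; 3+2+9=14; 7+8+3=18. No digit repeats within any run.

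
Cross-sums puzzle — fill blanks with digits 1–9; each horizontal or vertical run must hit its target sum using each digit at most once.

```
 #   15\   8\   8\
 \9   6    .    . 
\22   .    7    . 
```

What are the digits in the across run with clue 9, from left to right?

R1C2 = 8 − 7 = 1 completes the 8 down.
R1C3 = 9 − 7 = 2 completes the 9 across.
R2C1 = 15 − 6 = 9 completes the 15 down.
R2C3 = 22 − 16 = 6 completes the 22 across.

6, 1, 2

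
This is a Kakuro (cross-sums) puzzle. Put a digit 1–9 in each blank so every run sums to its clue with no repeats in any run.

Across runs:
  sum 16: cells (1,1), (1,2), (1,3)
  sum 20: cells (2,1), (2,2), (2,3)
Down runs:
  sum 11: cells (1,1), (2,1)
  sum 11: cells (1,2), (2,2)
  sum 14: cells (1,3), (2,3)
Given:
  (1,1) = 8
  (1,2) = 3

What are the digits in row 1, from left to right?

8 3 5

(1,3) = 16 − 11 = 5 completes the 16 across.
(2,1) = 11 − 8 = 3 completes the 11 down.
(2,2) = 11 − 3 = 8 completes the 11 down.
(2,3) = 20 − 11 = 9 completes the 20 across.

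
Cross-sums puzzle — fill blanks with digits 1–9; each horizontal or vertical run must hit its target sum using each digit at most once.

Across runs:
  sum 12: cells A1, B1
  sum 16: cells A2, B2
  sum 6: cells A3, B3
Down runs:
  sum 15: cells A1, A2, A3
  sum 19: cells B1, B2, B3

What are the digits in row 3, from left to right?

2 4

16 in 2 cells must be {7,9}.
Nothing is forced directly, so branch on B3, whose candidates are 2 or 4 or 5. If B3 = 2: that forces B2 = 9, A3 = 4, B1 = 8, after which A2 would have to be in {7} for the 16 across but in {2,3,5,6,8,9} for the 15 down — contradiction. If B3 = 5: that forces B1 = 8, after which B2 would have to be in {7,9} for the 16 across but in {6} for the 19 down — contradiction. So B3 = 4.
A3 = 6 − 4 = 2 completes the 6 across.
Nothing is forced directly, so branch on A2, whose candidates are 7 or 9. If A2 = 7: then A1 would have to be in {3,4,5,7,8,9} for the 12 across but in {6} for the 15 down — contradiction. So A2 = 9.
A1 = 15 − 11 = 4 completes the 15 down.
B1 = 12 − 4 = 8 completes the 12 across.
B2 = 16 − 9 = 7 completes the 16 across.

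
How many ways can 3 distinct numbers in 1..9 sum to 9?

3 distinct digits from 1–9 sum between 6 and 24.
Enumerating: {1,2,6}, {1,3,5}, {2,3,4}.

3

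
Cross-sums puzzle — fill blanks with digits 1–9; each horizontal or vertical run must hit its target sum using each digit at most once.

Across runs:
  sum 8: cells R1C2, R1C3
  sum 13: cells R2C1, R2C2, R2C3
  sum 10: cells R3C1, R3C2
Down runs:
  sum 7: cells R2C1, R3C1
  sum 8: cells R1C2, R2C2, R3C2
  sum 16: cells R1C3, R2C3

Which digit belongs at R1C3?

7

16 in 2 cells must be {7,9}.
The 8 across and the 16 down share only 7, so R1C3 = 7.
R2C3 = 16 − 7 = 9 completes the 16 down.
R1C2 = 8 − 7 = 1 completes the 8 across.
R2C2 = 3: the only remaining digit allowed by both the 13 across and the 8 down.
R3C2 = 8 − 4 = 4 completes the 8 down.
R2C1 = 13 − 12 = 1 completes the 13 across.
R3C1 = 10 − 4 = 6 completes the 10 across.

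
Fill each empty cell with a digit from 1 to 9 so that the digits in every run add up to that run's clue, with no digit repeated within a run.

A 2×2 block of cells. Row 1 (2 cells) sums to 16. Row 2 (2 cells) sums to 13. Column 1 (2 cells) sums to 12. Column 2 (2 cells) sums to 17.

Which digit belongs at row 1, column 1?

16 in 2 cells must be {7,9}; 17 in 2 cells must be {8,9}.
The 16 across and the 17 down share only 9, so (1,2) = 9.
(2,2) = 17 − 9 = 8 completes the 17 down.
(1,1) = 16 − 9 = 7 completes the 16 across.
(2,1) = 13 − 8 = 5 completes the 13 across.

7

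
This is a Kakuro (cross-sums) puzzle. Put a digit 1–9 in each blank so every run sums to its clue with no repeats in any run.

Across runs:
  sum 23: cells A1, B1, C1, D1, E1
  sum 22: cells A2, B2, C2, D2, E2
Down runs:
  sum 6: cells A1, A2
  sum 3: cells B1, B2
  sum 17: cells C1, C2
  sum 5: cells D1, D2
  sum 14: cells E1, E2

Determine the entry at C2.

8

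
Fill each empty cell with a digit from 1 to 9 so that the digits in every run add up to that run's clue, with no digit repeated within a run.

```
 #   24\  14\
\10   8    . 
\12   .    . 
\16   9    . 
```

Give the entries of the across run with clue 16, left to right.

16 in 2 cells must be {7,9}; 24 in 3 cells must be {7,8,9}.
R1C2 = 10 − 8 = 2 completes the 10 across.
R2C1 = 24 − 17 = 7 completes the 24 down.
R2C2 = 12 − 7 = 5 completes the 12 across.
R3C2 = 16 − 9 = 7 completes the 16 across.

9 7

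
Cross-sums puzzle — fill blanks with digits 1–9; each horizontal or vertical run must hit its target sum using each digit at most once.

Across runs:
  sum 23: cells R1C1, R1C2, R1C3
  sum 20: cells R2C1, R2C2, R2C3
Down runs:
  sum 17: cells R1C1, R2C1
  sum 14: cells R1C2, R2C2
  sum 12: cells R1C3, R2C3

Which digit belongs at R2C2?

8

23 in 3 cells must be {6,8,9}; 17 in 2 cells must be {8,9}.
Nothing is forced directly, so branch on R1C1, whose candidates are 8 or 9. If R1C1 = 9: that forces R1C3 = 8, R2C1 = 8, after which R2C3 would have to be in {3,5,7,9} for the 20 across but in {4} for the 12 down — contradiction. So R1C1 = 8.
Given what's placed, R1C3 must be 9 to fit the 23 across and 12 down.
R2C1 = 17 − 8 = 9 completes the 17 down.
R2C3 = 12 − 9 = 3 completes the 12 down.
R1C2 = 23 − 17 = 6 completes the 23 across.
R2C2 = 20 − 12 = 8 completes the 20 across.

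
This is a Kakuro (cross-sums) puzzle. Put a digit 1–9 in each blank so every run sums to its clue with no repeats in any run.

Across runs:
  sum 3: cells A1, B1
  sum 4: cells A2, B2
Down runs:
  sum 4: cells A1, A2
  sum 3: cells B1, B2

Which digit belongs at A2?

3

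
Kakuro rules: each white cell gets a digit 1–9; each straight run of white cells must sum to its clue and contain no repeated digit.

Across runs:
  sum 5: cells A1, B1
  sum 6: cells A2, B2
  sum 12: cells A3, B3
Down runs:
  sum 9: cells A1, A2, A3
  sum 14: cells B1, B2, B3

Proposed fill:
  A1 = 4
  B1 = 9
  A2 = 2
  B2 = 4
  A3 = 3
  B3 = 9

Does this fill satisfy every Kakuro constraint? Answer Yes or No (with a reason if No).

No — the down run B1–B3 sums to 22, not 14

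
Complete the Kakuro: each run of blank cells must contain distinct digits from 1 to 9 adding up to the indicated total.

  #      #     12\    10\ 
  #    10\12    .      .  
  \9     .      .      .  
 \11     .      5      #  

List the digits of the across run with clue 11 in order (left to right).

6 5

R3C1 = 11 − 5 = 6 completes the 11 across.
R2C1 = 10 − 6 = 4 completes the 10 down.
R2C2 = 3: the only remaining digit allowed by both the 9 across and the 12 down.
R2C3 = 9 − 7 = 2 completes the 9 across.
R1C2 = 12 − 8 = 4 completes the 12 down.
R1C3 = 12 − 4 = 8 completes the 12 across.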